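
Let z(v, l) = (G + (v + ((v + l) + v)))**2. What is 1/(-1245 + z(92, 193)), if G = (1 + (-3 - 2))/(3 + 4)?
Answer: 49/10690836 ≈ 4.5834e-6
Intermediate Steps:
G = -4/7 (G = (1 - 5)/7 = -4*1/7 = -4/7 ≈ -0.57143)
z(v, l) = (-4/7 + l + 3*v)**2 (z(v, l) = (-4/7 + (v + ((v + l) + v)))**2 = (-4/7 + (v + ((l + v) + v)))**2 = (-4/7 + (v + (l + 2*v)))**2 = (-4/7 + (l + 3*v))**2 = (-4/7 + l + 3*v)**2)
1/(-1245 + z(92, 193)) = 1/(-1245 + (-4 + 7*193 + 21*92)**2/49) = 1/(-1245 + (-4 + 1351 + 1932)**2/49) = 1/(-1245 + (1/49)*3279**2) = 1/(-1245 + (1/49)*10751841) = 1/(-1245 + 10751841/49) = 1/(10690836/49) = 49/10690836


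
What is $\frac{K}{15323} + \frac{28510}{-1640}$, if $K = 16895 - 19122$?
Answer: $- \frac{44051101}{2512972} \approx -17.529$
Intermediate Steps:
$K = -2227$
$\frac{K}{15323} + \frac{28510}{-1640} = - \frac{2227}{15323} + \frac{28510}{-1640} = \left(-2227\right) \frac{1}{15323} + 28510 \left(- \frac{1}{1640}\right) = - \frac{2227}{15323} - \frac{2851}{164} = - \frac{44051101}{2512972}$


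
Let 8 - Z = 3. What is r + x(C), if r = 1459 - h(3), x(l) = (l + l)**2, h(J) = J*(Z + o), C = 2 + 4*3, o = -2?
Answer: 2234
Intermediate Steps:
Z = 5 (Z = 8 - 1*3 = 8 - 3 = 5)
C = 14 (C = 2 + 12 = 14)
h(J) = 3*J (h(J) = J*(5 - 2) = J*3 = 3*J)
x(l) = 4*l**2 (x(l) = (2*l)**2 = 4*l**2)
r = 1450 (r = 1459 - 3*3 = 1459 - 1*9 = 1459 - 9 = 1450)
r + x(C) = 1450 + 4*14**2 = 1450 + 4*196 = 1450 + 784 = 2234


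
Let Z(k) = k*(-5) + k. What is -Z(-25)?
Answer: -100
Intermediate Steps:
Z(k) = -4*k (Z(k) = -5*k + k = -4*k)
-Z(-25) = -(-4)*(-25) = -1*100 = -100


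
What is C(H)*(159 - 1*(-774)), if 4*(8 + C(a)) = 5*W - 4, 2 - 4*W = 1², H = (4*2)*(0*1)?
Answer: -129687/16 ≈ -8105.4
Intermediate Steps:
H = 0 (H = 8*0 = 0)
W = ¼ (W = ½ - ¼*1² = ½ - ¼*1 = ½ - ¼ = ¼ ≈ 0.25000)
C(a) = -139/16 (C(a) = -8 + (5*(¼) - 4)/4 = -8 + (5/4 - 4)/4 = -8 + (¼)*(-11/4) = -8 - 11/16 = -139/16)
C(H)*(159 - 1*(-774)) = -139*(159 - 1*(-774))/16 = -139*(159 + 774)/16 = -139/16*933 = -129687/16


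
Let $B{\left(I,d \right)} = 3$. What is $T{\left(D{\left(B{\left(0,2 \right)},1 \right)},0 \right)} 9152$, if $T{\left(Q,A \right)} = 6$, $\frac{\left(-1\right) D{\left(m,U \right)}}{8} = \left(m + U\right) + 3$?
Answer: $54912$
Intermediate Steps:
$D{\left(m,U \right)} = -24 - 8 U - 8 m$ ($D{\left(m,U \right)} = - 8 \left(\left(m + U\right) + 3\right) = - 8 \left(\left(U + m\right) + 3\right) = - 8 \left(3 + U + m\right) = -24 - 8 U - 8 m$)
$T{\left(D{\left(B{\left(0,2 \right)},1 \right)},0 \right)} 9152 = 6 \cdot 9152 = 54912$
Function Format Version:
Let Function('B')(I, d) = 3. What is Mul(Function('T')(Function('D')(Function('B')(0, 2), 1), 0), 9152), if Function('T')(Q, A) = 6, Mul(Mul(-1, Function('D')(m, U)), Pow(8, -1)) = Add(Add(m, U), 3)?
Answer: 54912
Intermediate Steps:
Function('D')(m, U) = Add(-24, Mul(-8, U), Mul(-8, m)) (Function('D')(m, U) = Mul(-8, Add(Add(m, U), 3)) = Mul(-8, Add(Add(U, m), 3)) = Mul(-8, Add(3, U, m)) = Add(-24, Mul(-8, U), Mul(-8, m)))
Mul(Function('T')(Function('D')(Function('B')(0, 2), 1), 0), 9152) = Mul(6, 9152) = 54912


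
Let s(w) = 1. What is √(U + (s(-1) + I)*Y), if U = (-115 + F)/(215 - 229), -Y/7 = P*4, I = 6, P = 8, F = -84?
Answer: 3*I*√33838/14 ≈ 39.418*I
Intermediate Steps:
Y = -224 (Y = -56*4 = -7*32 = -224)
U = 199/14 (U = (-115 - 84)/(215 - 229) = -199/(-14) = -199*(-1/14) = 199/14 ≈ 14.214)
√(U + (s(-1) + I)*Y) = √(199/14 + (1 + 6)*(-224)) = √(199/14 + 7*(-224)) = √(199/14 - 1568) = √(-21753/14) = 3*I*√33838/14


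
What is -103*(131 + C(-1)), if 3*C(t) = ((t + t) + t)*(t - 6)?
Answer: -14214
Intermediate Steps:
C(t) = t*(-6 + t) (C(t) = (((t + t) + t)*(t - 6))/3 = ((2*t + t)*(-6 + t))/3 = ((3*t)*(-6 + t))/3 = (3*t*(-6 + t))/3 = t*(-6 + t))
-103*(131 + C(-1)) = -103*(131 - (-6 - 1)) = -103*(131 - 1*(-7)) = -103*(131 + 7) = -103*138 = -14214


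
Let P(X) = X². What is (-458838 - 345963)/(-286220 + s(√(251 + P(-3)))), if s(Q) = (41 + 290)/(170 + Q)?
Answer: 6597182787028530/2346210672686761 - 532778262*√65/2346210672686761 ≈ 2.8118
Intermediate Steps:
s(Q) = 331/(170 + Q)
(-458838 - 345963)/(-286220 + s(√(251 + P(-3)))) = (-458838 - 345963)/(-286220 + 331/(170 + √(251 + (-3)²))) = -804801/(-286220 + 331/(170 + √(251 + 9))) = -804801/(-286220 + 331/(170 + √260)) = -804801/(-286220 + 331/(170 + 2*√65))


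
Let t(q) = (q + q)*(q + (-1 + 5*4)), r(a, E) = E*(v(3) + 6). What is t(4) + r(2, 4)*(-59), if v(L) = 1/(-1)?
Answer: -996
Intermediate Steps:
v(L) = -1
r(a, E) = 5*E (r(a, E) = E*(-1 + 6) = E*5 = 5*E)
t(q) = 2*q*(19 + q) (t(q) = (2*q)*(q + (-1 + 20)) = (2*q)*(q + 19) = (2*q)*(19 + q) = 2*q*(19 + q))
t(4) + r(2, 4)*(-59) = 2*4*(19 + 4) + (5*4)*(-59) = 2*4*23 + 20*(-59) = 184 - 1180 = -996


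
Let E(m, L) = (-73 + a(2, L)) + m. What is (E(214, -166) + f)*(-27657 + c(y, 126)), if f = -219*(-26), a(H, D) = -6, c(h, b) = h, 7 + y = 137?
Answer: -160454883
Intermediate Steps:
y = 130 (y = -7 + 137 = 130)
f = 5694
E(m, L) = -79 + m (E(m, L) = (-73 - 6) + m = -79 + m)
(E(214, -166) + f)*(-27657 + c(y, 126)) = ((-79 + 214) + 5694)*(-27657 + 130) = (135 + 5694)*(-27527) = 5829*(-27527) = -160454883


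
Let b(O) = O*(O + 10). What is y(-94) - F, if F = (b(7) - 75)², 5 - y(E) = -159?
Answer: -1772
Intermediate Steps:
b(O) = O*(10 + O)
y(E) = 164 (y(E) = 5 - 1*(-159) = 5 + 159 = 164)
F = 1936 (F = (7*(10 + 7) - 75)² = (7*17 - 75)² = (119 - 75)² = 44² = 1936)
y(-94) - F = 164 - 1*1936 = 164 - 1936 = -1772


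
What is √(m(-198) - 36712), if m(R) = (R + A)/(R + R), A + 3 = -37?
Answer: I*√159914854/66 ≈ 191.6*I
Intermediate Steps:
A = -40 (A = -3 - 37 = -40)
m(R) = (-40 + R)/(2*R) (m(R) = (R - 40)/(R + R) = (-40 + R)/((2*R)) = (-40 + R)*(1/(2*R)) = (-40 + R)/(2*R))
√(m(-198) - 36712) = √((½)*(-40 - 198)/(-198) - 36712) = √((½)*(-1/198)*(-238) - 36712) = √(119/198 - 36712) = √(-7268857/198) = I*√159914854/66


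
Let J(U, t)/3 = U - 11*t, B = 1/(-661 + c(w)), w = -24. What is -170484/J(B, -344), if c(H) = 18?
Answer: -36540404/2433111 ≈ -15.018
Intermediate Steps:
B = -1/643 (B = 1/(-661 + 18) = 1/(-643) = -1/643 ≈ -0.0015552)
J(U, t) = -33*t + 3*U (J(U, t) = 3*(U - 11*t) = -33*t + 3*U)
-170484/J(B, -344) = -170484/(-33*(-344) + 3*(-1/643)) = -170484/(11352 - 3/643) = -170484/7299333/643 = -170484*643/7299333 = -36540404/2433111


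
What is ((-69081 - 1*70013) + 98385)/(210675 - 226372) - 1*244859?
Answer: -3843511014/15697 ≈ -2.4486e+5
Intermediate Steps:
((-69081 - 1*70013) + 98385)/(210675 - 226372) - 1*244859 = ((-69081 - 70013) + 98385)/(-15697) - 244859 = (-139094 + 98385)*(-1/15697) - 244859 = -40709*(-1/15697) - 244859 = 40709/15697 - 244859 = -3843511014/15697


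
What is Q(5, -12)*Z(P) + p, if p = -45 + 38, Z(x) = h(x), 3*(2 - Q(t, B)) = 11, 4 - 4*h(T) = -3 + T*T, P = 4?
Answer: -13/4 ≈ -3.2500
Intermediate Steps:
h(T) = 7/4 - T²/4 (h(T) = 1 - (-3 + T*T)/4 = 1 - (-3 + T²)/4 = 1 + (¾ - T²/4) = 7/4 - T²/4)
Q(t, B) = -5/3 (Q(t, B) = 2 - ⅓*11 = 2 - 11/3 = -5/3)
Z(x) = 7/4 - x²/4
p = -7
Q(5, -12)*Z(P) + p = -5*(7/4 - ¼*4²)/3 - 7 = -5*(7/4 - ¼*16)/3 - 7 = -5*(7/4 - 4)/3 - 7 = -5/3*(-9/4) - 7 = 15/4 - 7 = -13/4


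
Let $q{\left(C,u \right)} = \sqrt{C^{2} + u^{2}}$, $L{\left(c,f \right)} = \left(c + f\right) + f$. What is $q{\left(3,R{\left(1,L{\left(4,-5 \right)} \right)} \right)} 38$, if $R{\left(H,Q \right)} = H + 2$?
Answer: $114 \sqrt{2} \approx 161.22$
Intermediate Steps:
$L{\left(c,f \right)} = c + 2 f$
$R{\left(H,Q \right)} = 2 + H$
$q{\left(3,R{\left(1,L{\left(4,-5 \right)} \right)} \right)} 38 = \sqrt{3^{2} + \left(2 + 1\right)^{2}} \cdot 38 = \sqrt{9 + 3^{2}} \cdot 38 = \sqrt{9 + 9} \cdot 38 = \sqrt{18} \cdot 38 = 3 \sqrt{2} \cdot 38 = 114 \sqrt{2}$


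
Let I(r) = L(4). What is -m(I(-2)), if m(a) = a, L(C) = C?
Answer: -4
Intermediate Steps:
I(r) = 4
-m(I(-2)) = -1*4 = -4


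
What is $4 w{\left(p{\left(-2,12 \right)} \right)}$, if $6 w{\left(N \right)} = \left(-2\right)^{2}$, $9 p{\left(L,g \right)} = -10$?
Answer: $\frac{8}{3} \approx 2.6667$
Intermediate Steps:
$p{\left(L,g \right)} = - \frac{10}{9}$ ($p{\left(L,g \right)} = \frac{1}{9} \left(-10\right) = - \frac{10}{9}$)
$w{\left(N \right)} = \frac{2}{3}$ ($w{\left(N \right)} = \frac{\left(-2\right)^{2}}{6} = \frac{1}{6} \cdot 4 = \frac{2}{3}$)
$4 w{\left(p{\left(-2,12 \right)} \right)} = 4 \cdot \frac{2}{3} = \frac{8}{3}$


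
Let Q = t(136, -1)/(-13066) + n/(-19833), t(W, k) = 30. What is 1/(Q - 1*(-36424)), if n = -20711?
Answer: 129568989/4719555862804 ≈ 2.7454e-5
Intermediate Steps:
Q = 135007468/129568989 (Q = 30/(-13066) - 20711/(-19833) = 30*(-1/13066) - 20711*(-1/19833) = -15/6533 + 20711/19833 = 135007468/129568989 ≈ 1.0420)
1/(Q - 1*(-36424)) = 1/(135007468/129568989 - 1*(-36424)) = 1/(135007468/129568989 + 36424) = 1/(4719555862804/129568989) = 129568989/4719555862804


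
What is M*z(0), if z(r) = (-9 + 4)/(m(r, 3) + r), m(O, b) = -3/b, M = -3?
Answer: -15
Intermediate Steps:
z(r) = -5/(-1 + r) (z(r) = (-9 + 4)/(-3/3 + r) = -5/(-3*1/3 + r) = -5/(-1 + r))
M*z(0) = -(-15)/(-1 + 0) = -(-15)/(-1) = -(-15)*(-1) = -3*5 = -15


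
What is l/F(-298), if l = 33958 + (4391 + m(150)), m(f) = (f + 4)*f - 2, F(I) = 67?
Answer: 61447/67 ≈ 917.12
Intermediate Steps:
m(f) = -2 + f*(4 + f) (m(f) = (4 + f)*f - 2 = f*(4 + f) - 2 = -2 + f*(4 + f))
l = 61447 (l = 33958 + (4391 + (-2 + 150**2 + 4*150)) = 33958 + (4391 + (-2 + 22500 + 600)) = 33958 + (4391 + 23098) = 33958 + 27489 = 61447)
l/F(-298) = 61447/67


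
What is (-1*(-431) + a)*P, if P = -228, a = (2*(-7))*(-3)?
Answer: -107844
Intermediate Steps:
a = 42 (a = -14*(-3) = 42)
(-1*(-431) + a)*P = (-1*(-431) + 42)*(-228) = (431 + 42)*(-228) = 473*(-228) = -107844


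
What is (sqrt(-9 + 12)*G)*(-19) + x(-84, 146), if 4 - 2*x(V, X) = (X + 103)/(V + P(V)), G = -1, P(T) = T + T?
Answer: 419/168 + 19*sqrt(3) ≈ 35.403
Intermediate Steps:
P(T) = 2*T
x(V, X) = 2 - (103 + X)/(6*V) (x(V, X) = 2 - (X + 103)/(2*(V + 2*V)) = 2 - (103 + X)/(2*(3*V)) = 2 - (103 + X)*1/(3*V)/2 = 2 - (103 + X)/(6*V))
(sqrt(-9 + 12)*G)*(-19) + x(-84, 146) = (sqrt(-9 + 12)*(-1))*(-19) + (1/6)*(-103 - 1*146 + 12*(-84))/(-84) = (sqrt(3)*(-1))*(-19) + (1/6)*(-1/84)*(-103 - 146 - 1008) = -sqrt(3)*(-19) + (1/6)*(-1/84)*(-1257) = 19*sqrt(3) + 419/168 = 419/168 + 19*sqrt(3)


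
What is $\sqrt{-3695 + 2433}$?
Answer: $i \sqrt{1262} \approx 35.525 i$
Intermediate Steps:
$\sqrt{-3695 + 2433} = \sqrt{-1262} = i \sqrt{1262}$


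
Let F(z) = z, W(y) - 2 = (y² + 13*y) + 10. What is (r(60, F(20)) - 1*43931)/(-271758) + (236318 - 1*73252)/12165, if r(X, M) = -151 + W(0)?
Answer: 7475100263/550989345 ≈ 13.567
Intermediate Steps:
W(y) = 12 + y² + 13*y (W(y) = 2 + ((y² + 13*y) + 10) = 2 + (10 + y² + 13*y) = 12 + y² + 13*y)
r(X, M) = -139 (r(X, M) = -151 + (12 + 0² + 13*0) = -151 + (12 + 0 + 0) = -151 + 12 = -139)
(r(60, F(20)) - 1*43931)/(-271758) + (236318 - 1*73252)/12165 = (-139 - 1*43931)/(-271758) + (236318 - 1*73252)/12165 = (-139 - 43931)*(-1/271758) + (236318 - 73252)*(1/12165) = -44070*(-1/271758) + 163066*(1/12165) = 7345/45293 + 163066/12165 = 7475100263/550989345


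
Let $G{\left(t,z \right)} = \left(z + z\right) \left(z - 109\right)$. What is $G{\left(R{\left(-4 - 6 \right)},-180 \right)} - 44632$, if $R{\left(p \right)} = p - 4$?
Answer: $59408$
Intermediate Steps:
$R{\left(p \right)} = -4 + p$
$G{\left(t,z \right)} = 2 z \left(-109 + z\right)$
$G{\left(R{\left(-4 - 6 \right)},-180 \right)} - 44632 = 2 \left(-180\right) \left(-109 - 180\right) - 44632 = 2 \left(-180\right) \left(-289\right) - 44632 = 104040 - 44632 = 59408$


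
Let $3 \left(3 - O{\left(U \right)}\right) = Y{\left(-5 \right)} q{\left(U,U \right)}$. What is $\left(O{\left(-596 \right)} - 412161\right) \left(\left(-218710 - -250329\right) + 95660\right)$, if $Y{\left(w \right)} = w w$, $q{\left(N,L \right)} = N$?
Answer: $- \frac{155480717146}{3} \approx -5.1827 \cdot 10^{10}$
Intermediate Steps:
$Y{\left(w \right)} = w^{2}$
$O{\left(U \right)} = 3 - \frac{25 U}{3}$ ($O{\left(U \right)} = 3 - \frac{\left(-5\right)^{2} U}{3} = 3 - \frac{25 U}{3}$)
$\left(O{\left(-596 \right)} - 412161\right) \left(\left(-218710 - -250329\right) + 95660\right) = \left(\left(3 - - \frac{14900}{3}\right) - 412161\right) \left(\left(-218710 - -250329\right) + 95660\right) = \left(\left(3 + \frac{14900}{3}\right) - 412161\right) \left(\left(-218710 + 250329\right) + 95660\right) = \left(\frac{14909}{3} - 412161\right) \left(31619 + 95660\right) = \left(- \frac{1221574}{3}\right) 127279 = - \frac{155480717146}{3}$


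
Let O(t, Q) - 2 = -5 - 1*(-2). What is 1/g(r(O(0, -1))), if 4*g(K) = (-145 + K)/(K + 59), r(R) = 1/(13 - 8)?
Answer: -296/181 ≈ -1.6354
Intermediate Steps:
O(t, Q) = -1 (O(t, Q) = 2 + (-5 - 1*(-2)) = 2 + (-5 + 2) = 2 - 3 = -1)
r(R) = 1/5
g(K) = (-145 + K)/(4*(59 + K)) (g(K) = ((-145 + K)/(K + 59))/4 = ((-145 + K)/(59 + K))/4 = (-145 + K)/(4*(59 + K)))
1/g(r(O(0, -1))) = 1/((-145 + 1/5)/(4*(59 + 1/5))) = 1/((1/4)*(-724/5)/(296/5)) = 1/((1/4)*(5/296)*(-724/5)) = 1/(-181/296) = -296/181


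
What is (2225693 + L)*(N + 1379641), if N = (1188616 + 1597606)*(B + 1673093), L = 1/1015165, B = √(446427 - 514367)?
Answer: 10532654147265337059841302/1015165 + 12590634268437561624*I*√16985/1015165 ≈ 1.0375e+19 + 1.6164e+15*I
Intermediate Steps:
B = 2*I*√16985 (B = √(-67940) = 2*I*√16985 ≈ 260.65*I)
L = 1/1015165 ≈ 9.8506e-7
N = 4661608524646 + 5572444*I*√16985 (N = (1188616 + 1597606)*(2*I*√16985 + 1673093) = 2786222*(1673093 + 2*I*√16985) = 4661608524646 + 5572444*I*√16985 ≈ 4.6616e+12 + 7.2624e+8*I)
(2225693 + L)*(N + 1379641) = (2225693 + 1/1015165)*((4661608524646 + 5572444*I*√16985) + 1379641) = 2259445634346*(4661609904287 + 5572444*I*√16985)/1015165 = 10532654147265337059841302/1015165 + 12590634268437561624*I*√16985/1015165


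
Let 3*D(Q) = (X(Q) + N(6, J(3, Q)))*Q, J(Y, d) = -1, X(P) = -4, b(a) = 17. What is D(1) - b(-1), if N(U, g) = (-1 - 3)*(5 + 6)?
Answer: -33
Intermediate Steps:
N(U, g) = -44 (N(U, g) = -4*11 = -44)
D(Q) = -16*Q (D(Q) = ((-4 - 44)*Q)/3 = (-48*Q)/3 = -16*Q)
D(1) - b(-1) = -16*1 - 1*17 = -16 - 17 = -33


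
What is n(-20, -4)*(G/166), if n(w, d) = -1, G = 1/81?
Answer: -1/13446 ≈ -7.4372e-5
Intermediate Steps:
G = 1/81 ≈ 0.012346
n(-20, -4)*(G/166) = -1/(81*166) = -1*1/13446 = -1/13446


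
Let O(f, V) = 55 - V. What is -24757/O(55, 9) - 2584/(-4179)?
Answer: -103340639/192234 ≈ -537.58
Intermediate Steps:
-24757/O(55, 9) - 2584/(-4179) = -24757/(55 - 1*9) - 2584/(-4179) = -24757/(55 - 9) - 2584*(-1/4179) = -24757/46 + 2584/4179 = -103340639/192234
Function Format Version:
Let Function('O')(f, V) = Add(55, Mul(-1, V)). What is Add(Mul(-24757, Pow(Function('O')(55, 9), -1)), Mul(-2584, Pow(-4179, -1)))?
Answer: Rational(-103340639, 192234) ≈ -537.58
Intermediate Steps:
Add(Mul(-24757, Pow(Function('O')(55, 9), -1)), Mul(-2584, Pow(-4179, -1))) = Add(Mul(-24757, Pow(Add(55, Mul(-1, 9)), -1)), Mul(-2584, Pow(-4179, -1))) = Add(Mul(-24757, Pow(Add(55, -9), -1)), Mul(-2584, Rational(-1, 4179))) = Add(Mul(-24757, Pow(46, -1)), Rational(2584, 4179)) = Add(Mul(-24757, Rational(1, 46)), Rational(2584, 4179)) = Add(Rational(-24757, 46), Rational(2584, 4179)) = Rational(-103340639, 192234)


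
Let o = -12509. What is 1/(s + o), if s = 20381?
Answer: 1/7872 ≈ 0.00012703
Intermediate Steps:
1/(s + o) = 1/(20381 - 12509) = 1/7872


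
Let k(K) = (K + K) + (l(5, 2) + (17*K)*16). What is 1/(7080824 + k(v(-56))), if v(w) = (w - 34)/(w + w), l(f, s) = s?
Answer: 28/198269293 ≈ 1.4122e-7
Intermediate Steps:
v(w) = (-34 + w)/(2*w) (v(w) = (-34 + w)/((2*w)) = (-34 + w)*(1/(2*w)) = (-34 + w)/(2*w))
k(K) = 2 + 274*K (k(K) = (K + K) + (2 + (17*K)*16) = 2*K + (2 + 272*K) = 2 + 274*K)
1/(7080824 + k(v(-56))) = 1/(7080824 + (2 + 274*((½)*(-34 - 56)/(-56)))) = 1/(7080824 + (2 + 274*((½)*(-1/56)*(-90)))) = 1/(7080824 + (2 + 274*(45/56))) = 1/(7080824 + (2 + 6165/28)) = 1/(7080824 + 6221/28) = 1/(198269293/28) = 28/198269293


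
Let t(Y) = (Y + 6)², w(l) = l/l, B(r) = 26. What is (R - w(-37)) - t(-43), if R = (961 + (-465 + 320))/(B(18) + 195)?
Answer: -17762/13 ≈ -1366.3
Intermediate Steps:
w(l) = 1
R = 48/13 (R = (961 + (-465 + 320))/(26 + 195) = (961 - 145)/221 = 816*(1/221) = 48/13 ≈ 3.6923)
t(Y) = (6 + Y)²
(R - w(-37)) - t(-43) = (48/13 - 1*1) - (6 - 43)² = (48/13 - 1) - 1*(-37)² = 35/13 - 1*1369 = 35/13 - 1369 = -17762/13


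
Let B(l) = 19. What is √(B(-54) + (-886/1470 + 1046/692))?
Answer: √26277058230/36330 ≈ 4.4619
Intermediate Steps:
√(B(-54) + (-886/1470 + 1046/692)) = √(19 + (-886/1470 + 1046/692)) = √(19 + (-886*1/1470 + 1046*(1/692))) = √(19 + (-443/735 + 523/346)) = √(19 + 231127/254310) = √(5063017/254310) = √26277058230/36330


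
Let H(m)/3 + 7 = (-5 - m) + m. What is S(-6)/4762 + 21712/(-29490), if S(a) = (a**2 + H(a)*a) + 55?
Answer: -47169557/70215690 ≈ -0.67178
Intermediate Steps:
H(m) = -36 (H(m) = -21 + 3*((-5 - m) + m) = -21 + 3*(-5) = -21 - 15 = -36)
S(a) = 55 + a**2 - 36*a (S(a) = (a**2 - 36*a) + 55 = 55 + a**2 - 36*a)
S(-6)/4762 + 21712/(-29490) = (55 + (-6)**2 - 36*(-6))/4762 + 21712/(-29490) = (55 + 36 + 216)*(1/4762) + 21712*(-1/29490) = 307*(1/4762) - 10856/14745 = 307/4762 - 10856/14745 = -47169557/70215690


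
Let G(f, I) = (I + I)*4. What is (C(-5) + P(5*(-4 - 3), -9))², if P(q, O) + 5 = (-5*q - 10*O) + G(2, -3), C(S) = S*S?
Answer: 68121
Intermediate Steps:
G(f, I) = 8*I (G(f, I) = (2*I)*4 = 8*I)
C(S) = S²
P(q, O) = -29 - 10*O - 5*q (P(q, O) = -5 + ((-5*q - 10*O) + 8*(-3)) = -5 + ((-10*O - 5*q) - 24) = -5 + (-24 - 10*O - 5*q) = -29 - 10*O - 5*q)
(C(-5) + P(5*(-4 - 3), -9))² = ((-5)² + (-29 - 10*(-9) - 25*(-4 - 3)))² = (25 + (-29 + 90 - 25*(-7)))² = (25 + (-29 + 90 - 5*(-35)))² = (25 + (-29 + 90 + 175))² = (25 + 236)² = 261² = 68121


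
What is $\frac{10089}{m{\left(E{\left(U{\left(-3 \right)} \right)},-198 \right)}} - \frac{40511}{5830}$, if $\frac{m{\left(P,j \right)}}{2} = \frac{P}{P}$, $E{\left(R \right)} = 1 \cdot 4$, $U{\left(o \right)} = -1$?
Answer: $\frac{14684462}{2915} \approx 5037.6$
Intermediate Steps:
$E{\left(R \right)} = 4$
$m{\left(P,j \right)} = 2$ ($m{\left(P,j \right)} = 2 \frac{P}{P} = 2 \cdot 1 = 2$)
$\frac{10089}{m{\left(E{\left(U{\left(-3 \right)} \right)},-198 \right)}} - \frac{40511}{5830} = \frac{10089}{2} - \frac{40511}{5830} = \frac{14684462}{2915}$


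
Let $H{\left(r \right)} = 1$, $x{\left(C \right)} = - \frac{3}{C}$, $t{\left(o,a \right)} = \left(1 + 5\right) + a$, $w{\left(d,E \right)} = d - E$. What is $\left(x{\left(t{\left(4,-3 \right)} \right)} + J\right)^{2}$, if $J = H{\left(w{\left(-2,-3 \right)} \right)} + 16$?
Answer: $256$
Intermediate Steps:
$t{\left(o,a \right)} = 6 + a$
$J = 17$ ($J = 1 + 16 = 17$)
$\left(x{\left(t{\left(4,-3 \right)} \right)} + J\right)^{2} = \left(- \frac{3}{6 - 3} + 17\right)^{2} = \left(- \frac{3}{3} + 17\right)^{2} = \left(\left(-3\right) \frac{1}{3} + 17\right)^{2} = \left(-1 + 17\right)^{2} = 16^{2} = 256$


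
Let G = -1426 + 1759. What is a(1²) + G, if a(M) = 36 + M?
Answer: 370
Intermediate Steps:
G = 333
a(1²) + G = (36 + 1²) + 333 = (36 + 1) + 333 = 37 + 333 = 370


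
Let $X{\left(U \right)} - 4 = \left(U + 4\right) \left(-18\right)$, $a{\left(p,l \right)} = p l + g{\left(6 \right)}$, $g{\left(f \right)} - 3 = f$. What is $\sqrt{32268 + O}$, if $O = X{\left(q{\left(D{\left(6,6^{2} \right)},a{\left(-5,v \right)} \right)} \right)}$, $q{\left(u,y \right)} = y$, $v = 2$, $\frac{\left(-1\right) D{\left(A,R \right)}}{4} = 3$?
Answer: $\sqrt{32218} \approx 179.49$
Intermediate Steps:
$g{\left(f \right)} = 3 + f$
$D{\left(A,R \right)} = -12$ ($D{\left(A,R \right)} = \left(-4\right) 3 = -12$)
$a{\left(p,l \right)} = 9 + l p$ ($a{\left(p,l \right)} = p l + \left(3 + 6\right) = l p + 9 = 9 + l p$)
$X{\left(U \right)} = -68 - 18 U$ ($X{\left(U \right)} = 4 + \left(U + 4\right) \left(-18\right) = 4 + \left(4 + U\right) \left(-18\right) = 4 - \left(72 + 18 U\right) = -68 - 18 U$)
$O = -50$ ($O = -68 - 18 \left(9 + 2 \left(-5\right)\right) = -68 - 18 \left(9 - 10\right) = -68 - -18 = -68 + 18 = -50$)
$\sqrt{32268 + O} = \sqrt{32268 - 50} = \sqrt{32218}$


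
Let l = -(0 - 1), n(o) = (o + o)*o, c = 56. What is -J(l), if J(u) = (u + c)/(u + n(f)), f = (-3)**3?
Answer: -57/1459 ≈ -0.039068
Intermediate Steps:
f = -27
n(o) = 2*o**2 (n(o) = (2*o)*o = 2*o**2)
l = 1 (l = -1*(-1) = 1)
J(u) = (56 + u)/(1458 + u) (J(u) = (u + 56)/(u + 2*(-27)**2) = (56 + u)/(u + 2*729) = (56 + u)/(u + 1458) = (56 + u)/(1458 + u))
-J(l) = -(56 + 1)/(1458 + 1) = -57/1459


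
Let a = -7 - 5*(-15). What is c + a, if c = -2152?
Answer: -2084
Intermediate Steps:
a = 68 (a = -7 + 75 = 68)
c + a = -2152 + 68 = -2084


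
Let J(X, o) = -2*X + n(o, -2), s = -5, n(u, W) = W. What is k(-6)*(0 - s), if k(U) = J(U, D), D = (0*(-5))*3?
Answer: 50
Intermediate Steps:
D = 0 (D = 0*3 = 0)
J(X, o) = -2 - 2*X (J(X, o) = -2*X - 2 = -2 - 2*X)
k(U) = -2 - 2*U
k(-6)*(0 - s) = (-2 - 2*(-6))*(0 - 1*(-5)) = (-2 + 12)*(0 + 5) = 10*5 = 50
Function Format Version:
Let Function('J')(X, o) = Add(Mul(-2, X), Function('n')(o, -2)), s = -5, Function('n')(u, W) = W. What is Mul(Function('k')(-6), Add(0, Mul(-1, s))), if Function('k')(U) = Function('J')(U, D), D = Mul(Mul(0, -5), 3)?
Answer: 50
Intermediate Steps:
D = 0 (D = Mul(0, 3) = 0)
Function('J')(X, o) = Add(-2, Mul(-2, X)) (Function('J')(X, o) = Add(Mul(-2, X), -2) = Add(-2, Mul(-2, X)))
Function('k')(U) = Add(-2, Mul(-2, U))
Mul(Function('k')(-6), Add(0, Mul(-1, s))) = Mul(Add(-2, Mul(-2, -6)), Add(0, Mul(-1, -5))) = Mul(Add(-2, 12), Add(0, 5)) = Mul(10, 5) = 50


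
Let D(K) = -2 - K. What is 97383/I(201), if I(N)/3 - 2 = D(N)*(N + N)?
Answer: -32461/81604 ≈ -0.39779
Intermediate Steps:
I(N) = 6 + 6*N*(-2 - N) (I(N) = 6 + 3*((-2 - N)*(N + N)) = 6 + 3*((-2 - N)*(2*N)) = 6 + 3*(2*N*(-2 - N)) = 6 + 6*N*(-2 - N))
97383/I(201) = 97383/(6 - 6*201*(2 + 201)) = 97383/(6 - 6*201*203) = 97383/(6 - 244818) = 97383/(-244812) = 97383*(-1/244812) = -32461/81604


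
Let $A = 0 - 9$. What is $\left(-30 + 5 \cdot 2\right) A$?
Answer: $180$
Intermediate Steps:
$A = -9$ ($A = 0 - 9 = -9$)
$\left(-30 + 5 \cdot 2\right) A = \left(-30 + 5 \cdot 2\right) \left(-9\right) = \left(-30 + 10\right) \left(-9\right) = \left(-20\right) \left(-9\right) = 180$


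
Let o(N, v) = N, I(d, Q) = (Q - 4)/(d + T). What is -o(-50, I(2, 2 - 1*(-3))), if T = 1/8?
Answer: 50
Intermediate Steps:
T = 1/8 (T = 1*(1/8) = 1/8 ≈ 0.12500)
I(d, Q) = (-4 + Q)/(1/8 + d) (I(d, Q) = (Q - 4)/(d + 1/8) = (-4 + Q)/(1/8 + d))
-o(-50, I(2, 2 - 1*(-3))) = -1*(-50) = 50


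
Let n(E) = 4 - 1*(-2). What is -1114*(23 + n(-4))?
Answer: -32306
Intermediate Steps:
n(E) = 6 (n(E) = 4 + 2 = 6)
-1114*(23 + n(-4)) = -1114*(23 + 6) = -1114*29 = -32306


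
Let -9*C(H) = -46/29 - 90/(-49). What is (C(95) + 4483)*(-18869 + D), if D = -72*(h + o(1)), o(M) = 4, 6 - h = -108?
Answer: -1568910183815/12789 ≈ -1.2268e+8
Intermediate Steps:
h = 114 (h = 6 - 1*(-108) = 6 + 108 = 114)
D = -8496 (D = -72*(114 + 4) = -72*118 = -8496)
C(H) = -356/12789 (C(H) = -(-46/29 - 90/(-49))/9 = -(-46*1/29 - 90*(-1/49))/9 = -(-46/29 + 90/49)/9 = -⅑*356/1421 = -356/12789)
(C(95) + 4483)*(-18869 + D) = (-356/12789 + 4483)*(-18869 - 8496) = (57332731/12789)*(-27365) = -1568910183815/12789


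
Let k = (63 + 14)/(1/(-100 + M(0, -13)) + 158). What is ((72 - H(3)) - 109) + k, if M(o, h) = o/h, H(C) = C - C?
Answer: -82409/2257 ≈ -36.513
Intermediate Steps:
H(C) = 0
k = 1100/2257 (k = (63 + 14)/(1/(-100 + 0/(-13)) + 158) = 77/(1/(-100 + 0*(-1/13)) + 158) = 77/(1/(-100 + 0) + 158) = 77/(1/(-100) + 158) = 77/(-1/100 + 158) = 77/(15799/100) = 77*(100/15799) = 1100/2257 ≈ 0.48737)
((72 - H(3)) - 109) + k = ((72 - 1*0) - 109) + 1100/2257 = ((72 + 0) - 109) + 1100/2257 = (72 - 109) + 1100/2257 = -37 + 1100/2257 = -82409/2257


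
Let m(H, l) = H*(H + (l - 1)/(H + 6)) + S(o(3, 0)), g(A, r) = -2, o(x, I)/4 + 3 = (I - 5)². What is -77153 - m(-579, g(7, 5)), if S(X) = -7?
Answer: -78765338/191 ≈ -4.1238e+5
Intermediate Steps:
o(x, I) = -12 + 4*(-5 + I)² (o(x, I) = -12 + 4*(I - 5)² = -12 + 4*(-5 + I)²)
m(H, l) = -7 + H*(H + (-1 + l)/(6 + H)) (m(H, l) = H*(H + (l - 1)/(H + 6)) - 7 = H*(H + (-1 + l)/(6 + H)) - 7 = -7 + H*(H + (-1 + l)/(6 + H)))
-77153 - m(-579, g(7, 5)) = -77153 - (-42 + (-579)³ - 8*(-579) + 6*(-579)² - 579*(-2))/(6 - 579) = -77153 - (-42 - 194104539 + 4632 + 6*335241 + 1158)/(-573) = -77153 - (-1)*(-42 - 194104539 + 4632 + 2011446 + 1158)/573 = -77153 - (-1)*(-192087345)/573 = -77153 - 1*64029115/191 = -77153 - 64029115/191 = -78765338/191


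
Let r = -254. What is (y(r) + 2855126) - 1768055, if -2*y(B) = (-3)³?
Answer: 2174169/2 ≈ 1.0871e+6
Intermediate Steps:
y(B) = 27/2 (y(B) = -½*(-3)³ = -½*(-27) = 27/2)
(y(r) + 2855126) - 1768055 = (27/2 + 2855126) - 1768055 = 5710279/2 - 1768055 = 2174169/2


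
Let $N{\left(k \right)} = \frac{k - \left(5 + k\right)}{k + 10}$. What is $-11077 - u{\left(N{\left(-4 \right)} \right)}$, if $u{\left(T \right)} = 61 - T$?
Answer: $- \frac{66833}{6} \approx -11139.0$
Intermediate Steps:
$N{\left(k \right)} = - \frac{5}{10 + k}$
$-11077 - u{\left(N{\left(-4 \right)} \right)} = -11077 - \left(61 - - \frac{5}{10 - 4}\right) = -11077 - \left(61 - - \frac{5}{6}\right) = -11077 - \left(61 + \frac{5}{6}\right) = -11077 - \frac{371}{6} = - \frac{66833}{6}$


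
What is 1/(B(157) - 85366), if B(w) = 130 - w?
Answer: -1/85393 ≈ -1.1711e-5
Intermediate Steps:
1/(B(157) - 85366) = 1/((130 - 1*157) - 85366) = 1/((130 - 157) - 85366) = 1/(-27 - 85366) = 1/(-85393) = -1/85393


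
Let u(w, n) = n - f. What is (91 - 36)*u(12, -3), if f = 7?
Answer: -550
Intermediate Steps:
u(w, n) = -7 + n (u(w, n) = n - 1*7 = n - 7 = -7 + n)
(91 - 36)*u(12, -3) = (91 - 36)*(-7 - 3) = 55*(-10) = -550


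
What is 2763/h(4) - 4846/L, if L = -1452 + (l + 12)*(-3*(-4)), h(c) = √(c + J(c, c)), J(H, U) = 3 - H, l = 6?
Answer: 2423/618 + 921*√3 ≈ 1599.1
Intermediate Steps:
h(c) = √3 (h(c) = √(c + (3 - c)) = √3)
L = -1236 (L = -1452 + (6 + 12)*(-3*(-4)) = -1452 + 18*12 = -1452 + 216 = -1236)
2763/h(4) - 4846/L = 2763/(√3) - 4846/(-1236) = 2763*(√3/3) - 4846*(-1/1236) = 921*√3 + 2423/618 = 2423/618 + 921*√3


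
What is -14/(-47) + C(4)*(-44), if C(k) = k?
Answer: -8258/47 ≈ -175.70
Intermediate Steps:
-14/(-47) + C(4)*(-44) = -14/(-47) + 4*(-44) = -14*(-1/47) - 176 = 14/47 - 176 = -8258/47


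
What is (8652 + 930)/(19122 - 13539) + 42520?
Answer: 79132914/1861 ≈ 42522.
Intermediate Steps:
(8652 + 930)/(19122 - 13539) + 42520 = 9582/5583 + 42520 = 9582*(1/5583) + 42520 = 3194/1861 + 42520 = 79132914/1861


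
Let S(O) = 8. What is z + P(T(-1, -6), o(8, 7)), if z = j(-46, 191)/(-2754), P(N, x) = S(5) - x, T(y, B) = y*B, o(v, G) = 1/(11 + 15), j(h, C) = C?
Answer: 141278/17901 ≈ 7.8922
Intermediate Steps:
o(v, G) = 1/26
T(y, B) = B*y
P(N, x) = 8 - x
z = -191/2754 (z = 191/(-2754) = 191*(-1/2754) = -191/2754 ≈ -0.069354)
z + P(T(-1, -6), o(8, 7)) = -191/2754 + (8 - 1*1/26) = -191/2754 + (8 - 1/26) = -191/2754 + 207/26 = 141278/17901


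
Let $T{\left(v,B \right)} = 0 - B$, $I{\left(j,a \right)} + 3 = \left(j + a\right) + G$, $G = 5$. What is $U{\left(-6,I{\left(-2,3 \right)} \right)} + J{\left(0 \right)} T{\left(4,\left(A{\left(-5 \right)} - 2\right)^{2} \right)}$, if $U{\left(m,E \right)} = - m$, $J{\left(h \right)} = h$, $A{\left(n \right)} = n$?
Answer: $6$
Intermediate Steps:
$I{\left(j,a \right)} = 2 + a + j$ ($I{\left(j,a \right)} = -3 + \left(\left(j + a\right) + 5\right) = -3 + \left(\left(a + j\right) + 5\right) = -3 + \left(5 + a + j\right) = 2 + a + j$)
$T{\left(v,B \right)} = - B$
$U{\left(-6,I{\left(-2,3 \right)} \right)} + J{\left(0 \right)} T{\left(4,\left(A{\left(-5 \right)} - 2\right)^{2} \right)} = \left(-1\right) \left(-6\right) + 0 \left(- \left(-5 - 2\right)^{2}\right) = 6 + 0 \left(- \left(-7\right)^{2}\right) = 6 + 0 \left(\left(-1\right) 49\right) = 6 + 0 \left(-49\right) = 6 + 0 = 6$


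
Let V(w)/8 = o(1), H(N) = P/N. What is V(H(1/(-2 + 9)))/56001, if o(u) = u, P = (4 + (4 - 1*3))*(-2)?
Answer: 8/56001 ≈ 0.00014285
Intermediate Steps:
P = -10 (P = (4 + (4 - 3))*(-2) = (4 + 1)*(-2) = 5*(-2) = -10)
H(N) = -10/N
V(w) = 8 (V(w) = 8*1 = 8)
V(H(1/(-2 + 9)))/56001 = 8/56001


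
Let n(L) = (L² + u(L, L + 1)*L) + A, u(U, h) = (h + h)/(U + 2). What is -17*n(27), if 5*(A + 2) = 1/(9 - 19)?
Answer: -19205257/1450 ≈ -13245.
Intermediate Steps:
u(U, h) = 2*h/(2 + U) (u(U, h) = (2*h)/(2 + U) = 2*h/(2 + U))
A = -101/50 (A = -2 + 1/(5*(9 - 19)) = -2 + (⅕)/(-10) = -2 + (⅕)*(-⅒) = -2 - 1/50 = -101/50 ≈ -2.0200)
n(L) = -101/50 + L² + 2*L*(1 + L)/(2 + L) (n(L) = (L² + (2*(L + 1)/(2 + L))*L) - 101/50 = (L² + (2*(1 + L)/(2 + L))*L) - 101/50 = (L² + 2*L*(1 + L)/(2 + L)) - 101/50 = -101/50 + L² + 2*L*(1 + L)/(2 + L))
-17*n(27) = -17*(-202 - 1*27 + 50*27³ + 200*27²)/(50*(2 + 27)) = -17*(-202 - 27 + 50*19683 + 200*729)/(50*29) = -17*(-202 - 27 + 984150 + 145800)/(50*29) = -17*1129721/(50*29) = -17*1129721/1450 = -19205257/1450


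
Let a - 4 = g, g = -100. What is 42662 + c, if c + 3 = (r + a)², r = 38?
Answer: 46023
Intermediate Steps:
a = -96 (a = 4 - 100 = -96)
c = 3361 (c = -3 + (38 - 96)² = -3 + (-58)² = -3 + 3364 = 3361)
42662 + c = 42662 + 3361 = 46023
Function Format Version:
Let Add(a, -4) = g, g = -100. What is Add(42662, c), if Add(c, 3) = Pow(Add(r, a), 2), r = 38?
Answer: 46023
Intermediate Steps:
a = -96 (a = Add(4, -100) = -96)
c = 3361 (c = Add(-3, Pow(Add(38, -96), 2)) = Add(-3, Pow(-58, 2)) = Add(-3, 3364) = 3361)
Add(42662, c) = Add(42662, 3361) = 46023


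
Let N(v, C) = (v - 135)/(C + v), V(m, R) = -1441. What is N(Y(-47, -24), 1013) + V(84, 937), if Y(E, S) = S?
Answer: -1425308/989 ≈ -1441.2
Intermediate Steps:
N(v, C) = (-135 + v)/(C + v)
N(Y(-47, -24), 1013) + V(84, 937) = (-135 - 24)/(1013 - 24) - 1441 = -159/989 - 1441 = -1425308/989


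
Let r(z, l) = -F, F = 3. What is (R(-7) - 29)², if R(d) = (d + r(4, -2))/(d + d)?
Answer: 39204/49 ≈ 800.08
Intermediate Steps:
r(z, l) = -3 (r(z, l) = -1*3 = -3)
R(d) = (-3 + d)/(2*d) (R(d) = (d - 3)/(d + d) = (-3 + d)/((2*d)) = (-3 + d)*(1/(2*d)) = (-3 + d)/(2*d))
(R(-7) - 29)² = ((½)*(-3 - 7)/(-7) - 29)² = ((½)*(-⅐)*(-10) - 29)² = (5/7 - 29)² = (-198/7)² = 39204/49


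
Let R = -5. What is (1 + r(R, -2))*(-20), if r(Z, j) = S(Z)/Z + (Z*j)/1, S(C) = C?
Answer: -240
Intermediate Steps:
r(Z, j) = 1 + Z*j (r(Z, j) = Z/Z + (Z*j)/1 = 1 + (Z*j)*1 = 1 + Z*j)
(1 + r(R, -2))*(-20) = (1 + (1 - 5*(-2)))*(-20) = (1 + (1 + 10))*(-20) = (1 + 11)*(-20) = 12*(-20) = -240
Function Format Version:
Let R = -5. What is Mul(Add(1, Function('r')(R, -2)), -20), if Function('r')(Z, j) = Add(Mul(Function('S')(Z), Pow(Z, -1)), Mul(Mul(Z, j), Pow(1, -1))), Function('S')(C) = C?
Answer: -240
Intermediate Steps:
Function('r')(Z, j) = Add(1, Mul(Z, j)) (Function('r')(Z, j) = Add(Mul(Z, Pow(Z, -1)), Mul(Mul(Z, j), Pow(1, -1))) = Add(1, Mul(Mul(Z, j), 1)) = Add(1, Mul(Z, j)))
Mul(Add(1, Function('r')(R, -2)), -20) = Mul(Add(1, Add(1, Mul(-5, -2))), -20) = Mul(Add(1, Add(1, 10)), -20) = Mul(Add(1, 11), -20) = Mul(12, -20) = -240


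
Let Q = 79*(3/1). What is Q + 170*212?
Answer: 36277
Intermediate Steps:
Q = 237 (Q = 79*(3*1) = 79*3 = 237)
Q + 170*212 = 237 + 170*212 = 237 + 36040 = 36277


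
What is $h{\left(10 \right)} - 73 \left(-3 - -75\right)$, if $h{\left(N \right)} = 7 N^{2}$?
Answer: $-4556$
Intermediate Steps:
$h{\left(10 \right)} - 73 \left(-3 - -75\right) = 7 \cdot 10^{2} - 73 \left(-3 - -75\right) = 7 \cdot 100 - 73 \left(-3 + 75\right) = 700 - 5256 = -4556$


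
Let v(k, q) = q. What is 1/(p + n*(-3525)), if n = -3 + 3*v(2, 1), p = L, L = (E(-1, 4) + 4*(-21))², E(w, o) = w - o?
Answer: 1/7921 ≈ 0.00012625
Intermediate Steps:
L = 7921 (L = ((-1 - 1*4) + 4*(-21))² = ((-1 - 4) - 84)² = (-5 - 84)² = (-89)² = 7921)
p = 7921
n = 0 (n = -3 + 3*1 = -3 + 3 = 0)
1/(p + n*(-3525)) = 1/(7921 + 0*(-3525)) = 1/(7921 + 0) = 1/7921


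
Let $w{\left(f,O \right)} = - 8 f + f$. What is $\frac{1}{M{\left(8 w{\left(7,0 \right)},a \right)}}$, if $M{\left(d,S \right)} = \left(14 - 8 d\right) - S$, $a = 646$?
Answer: $\frac{1}{2504} \approx 0.00039936$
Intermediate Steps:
$w{\left(f,O \right)} = - 7 f$
$M{\left(d,S \right)} = 14 - S - 8 d$
$\frac{1}{M{\left(8 w{\left(7,0 \right)},a \right)}} = \frac{1}{14 - 646 - 8 \cdot 8 \left(\left(-7\right) 7\right)} = \frac{1}{14 - 646 - 8 \cdot 8 \left(-49\right)} = \frac{1}{14 - 646 - -3136} = \frac{1}{14 - 646 + 3136} = \frac{1}{2504}$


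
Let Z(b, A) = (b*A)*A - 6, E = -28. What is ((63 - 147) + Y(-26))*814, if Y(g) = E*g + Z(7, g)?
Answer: 4371180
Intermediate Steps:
Z(b, A) = -6 + b*A² (Z(b, A) = (A*b)*A - 6 = b*A² - 6 = -6 + b*A²)
Y(g) = -6 - 28*g + 7*g² (Y(g) = -28*g + (-6 + 7*g²) = -6 - 28*g + 7*g²)
((63 - 147) + Y(-26))*814 = ((63 - 147) + (-6 - 28*(-26) + 7*(-26)²))*814 = (-84 + (-6 + 728 + 7*676))*814 = (-84 + (-6 + 728 + 4732))*814 = (-84 + 5454)*814 = 5370*814 = 4371180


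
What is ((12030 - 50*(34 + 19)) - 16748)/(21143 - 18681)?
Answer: -3684/1231 ≈ -2.9927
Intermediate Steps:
((12030 - 50*(34 + 19)) - 16748)/(21143 - 18681) = ((12030 - 50*53) - 16748)/2462 = ((12030 - 1*2650) - 16748)*(1/2462) = ((12030 - 2650) - 16748)*(1/2462) = (9380 - 16748)*(1/2462) = -7368*1/2462 = -3684/1231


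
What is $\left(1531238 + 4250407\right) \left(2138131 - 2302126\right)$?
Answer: $-948160871775$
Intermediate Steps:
$\left(1531238 + 4250407\right) \left(2138131 - 2302126\right) = 5781645 \left(-163995\right) = -948160871775$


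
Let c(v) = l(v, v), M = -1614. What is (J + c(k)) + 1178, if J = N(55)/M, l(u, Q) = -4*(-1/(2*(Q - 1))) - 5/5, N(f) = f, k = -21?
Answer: 20894239/17754 ≈ 1176.9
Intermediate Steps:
l(u, Q) = -1 - 4/(2 - 2*Q) (l(u, Q) = -4*(-1/(2*(-1 + Q))) - 5*⅕ = -4/(2 - 2*Q) - 1 = -1 - 4/(2 - 2*Q))
c(v) = (3 - v)/(-1 + v)
J = -55/1614 (J = 55/(-1614) = 55*(-1/1614) = -55/1614 ≈ -0.034077)
(J + c(k)) + 1178 = (-55/1614 + (3 - 1*(-21))/(-1 - 21)) + 1178 = (-55/1614 + (3 + 21)/(-22)) + 1178 = (-55/1614 - 1/22*24) + 1178 = (-55/1614 - 12/11) + 1178 = -19973/17754 + 1178 = 20894239/17754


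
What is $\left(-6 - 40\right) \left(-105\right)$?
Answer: $4830$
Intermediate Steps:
$\left(-6 - 40\right) \left(-105\right) = \left(-46\right) \left(-105\right) = 4830$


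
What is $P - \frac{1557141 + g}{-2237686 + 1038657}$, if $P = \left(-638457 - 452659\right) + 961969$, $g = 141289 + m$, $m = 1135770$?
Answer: $- \frac{154848164063}{1199029} \approx -1.2914 \cdot 10^{5}$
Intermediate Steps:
$g = 1277059$ ($g = 141289 + 1135770 = 1277059$)
$P = -129147$ ($P = -1091116 + 961969 = -129147$)
$P - \frac{1557141 + g}{-2237686 + 1038657} = -129147 - \frac{1557141 + 1277059}{-2237686 + 1038657} = -129147 - \frac{2834200}{-1199029} = -129147 - 2834200 \left(- \frac{1}{1199029}\right) = -129147 - - \frac{2834200}{1199029} = -129147 + \frac{2834200}{1199029} = - \frac{154848164063}{1199029}$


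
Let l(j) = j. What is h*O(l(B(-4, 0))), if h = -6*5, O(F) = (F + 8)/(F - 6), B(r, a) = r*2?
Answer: 0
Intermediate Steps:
B(r, a) = 2*r
O(F) = (8 + F)/(-6 + F)
h = -30
h*O(l(B(-4, 0))) = -30*(8 + 2*(-4))/(-6 + 2*(-4)) = -30*(8 - 8)/(-6 - 8) = -30*0/(-14) = -(-15)*0/7 = -30*0 = 0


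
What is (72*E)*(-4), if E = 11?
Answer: -3168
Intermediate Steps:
(72*E)*(-4) = (72*11)*(-4) = 792*(-4) = -3168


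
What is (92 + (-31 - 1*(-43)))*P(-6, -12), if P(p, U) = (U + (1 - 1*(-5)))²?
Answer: 3744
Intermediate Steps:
P(p, U) = (6 + U)² (P(p, U) = (U + (1 + 5))² = (U + 6)² = (6 + U)²)
(92 + (-31 - 1*(-43)))*P(-6, -12) = (92 + (-31 - 1*(-43)))*(6 - 12)² = (92 + (-31 + 43))*(-6)² = (92 + 12)*36 = 104*36 = 3744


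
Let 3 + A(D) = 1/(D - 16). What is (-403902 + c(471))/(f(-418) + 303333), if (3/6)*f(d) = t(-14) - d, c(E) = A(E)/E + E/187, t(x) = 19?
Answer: -16186286103983/12191106172245 ≈ -1.3277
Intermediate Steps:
A(D) = -3 + 1/(-16 + D) (A(D) = -3 + 1/(D - 16) = -3 + 1/(-16 + D))
c(E) = E/187 + (49 - 3*E)/(E*(-16 + E)) (c(E) = ((49 - 3*E)/(-16 + E))/E + E/187 = (49 - 3*E)/(E*(-16 + E)) + E*(1/187) = (49 - 3*E)/(E*(-16 + E)) + E/187 = E/187 + (49 - 3*E)/(E*(-16 + E)))
f(d) = 38 - 2*d (f(d) = 2*(19 - d) = 38 - 2*d)
(-403902 + c(471))/(f(-418) + 303333) = (-403902 + (1/187)*(9163 - 561*471 + 471²*(-16 + 471))/(471*(-16 + 471)))/((38 - 2*(-418)) + 303333) = (-403902 + (1/187)*(1/471)*(9163 - 264231 + 221841*455)/455)/((38 + 836) + 303333) = (-403902 + (1/187)*(1/471)*(1/455)*(9163 - 264231 + 100937655))/(874 + 303333) = (-403902 + (1/187)*(1/471)*(1/455)*100682587)/304207 = (-403902 + 100682587/40075035)*(1/304207) = -16186286103983/40075035*1/304207 = -16186286103983/12191106172245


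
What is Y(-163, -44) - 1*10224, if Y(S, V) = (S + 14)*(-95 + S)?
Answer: 28218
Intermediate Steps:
Y(S, V) = (-95 + S)*(14 + S) (Y(S, V) = (14 + S)*(-95 + S) = (-95 + S)*(14 + S))
Y(-163, -44) - 1*10224 = (-1330 + (-163)**2 - 81*(-163)) - 1*10224 = (-1330 + 26569 + 13203) - 10224 = 38442 - 10224 = 28218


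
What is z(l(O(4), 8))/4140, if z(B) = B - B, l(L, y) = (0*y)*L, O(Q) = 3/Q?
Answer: 0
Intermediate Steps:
l(L, y) = 0 (l(L, y) = 0*L = 0)
z(B) = 0
z(l(O(4), 8))/4140 = 0/4140 = 0*(1/4140) = 0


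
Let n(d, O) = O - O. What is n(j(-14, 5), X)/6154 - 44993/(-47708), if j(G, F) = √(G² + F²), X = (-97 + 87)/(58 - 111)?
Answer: 44993/47708 ≈ 0.94309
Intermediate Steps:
X = 10/53 (X = -10/(-53) = -10*(-1/53) = 10/53 ≈ 0.18868)
j(G, F) = √(F² + G²)
n(d, O) = 0
n(j(-14, 5), X)/6154 - 44993/(-47708) = 0/6154 - 44993/(-47708) = 0*(1/6154) - 44993*(-1/47708) = 0 + 44993/47708 = 44993/47708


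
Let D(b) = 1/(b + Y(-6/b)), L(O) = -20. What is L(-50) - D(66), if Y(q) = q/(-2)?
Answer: -29082/1453 ≈ -20.015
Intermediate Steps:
Y(q) = -q/2 (Y(q) = q*(-½) = -q/2)
D(b) = 1/(b + 3/b) (D(b) = 1/(b - (-3)/b) = 1/(b + 3/b))
L(-50) - D(66) = -20 - 66/(3 + 66²) = -20 - 66/(3 + 4356) = -20 - 66/4359 = -20 - 1*22/1453 = -20 - 22/1453 = -29082/1453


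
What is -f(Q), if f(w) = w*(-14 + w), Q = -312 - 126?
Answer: -197976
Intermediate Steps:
Q = -438
-f(Q) = -(-438)*(-14 - 438) = -(-438)*(-452) = -1*197976 = -197976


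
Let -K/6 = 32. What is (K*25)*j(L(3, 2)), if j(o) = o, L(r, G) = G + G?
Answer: -19200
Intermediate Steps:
K = -192 (K = -6*32 = -192)
L(r, G) = 2*G
(K*25)*j(L(3, 2)) = (-192*25)*(2*2) = -4800*4 = -19200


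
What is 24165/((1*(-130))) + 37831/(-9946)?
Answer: -12263156/64649 ≈ -189.69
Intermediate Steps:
24165/((1*(-130))) + 37831/(-9946) = 24165/(-130) + 37831*(-1/9946) = 24165*(-1/130) - 37831/9946 = -4833/26 - 37831/9946 = -12263156/64649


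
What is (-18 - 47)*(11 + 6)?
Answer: -1105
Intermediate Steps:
(-18 - 47)*(11 + 6) = -65*17 = -1105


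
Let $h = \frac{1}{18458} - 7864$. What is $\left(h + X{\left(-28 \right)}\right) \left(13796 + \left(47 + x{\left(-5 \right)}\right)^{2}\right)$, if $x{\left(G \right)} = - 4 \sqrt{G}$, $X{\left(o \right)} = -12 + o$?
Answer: $- \frac{2323330593675}{18458} + \frac{27427701828 i \sqrt{5}}{9229} \approx -1.2587 \cdot 10^{8} + 6.6454 \cdot 10^{6} i$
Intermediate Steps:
$h = - \frac{145153711}{18458}$ ($h = \frac{1}{18458} - 7864 = - \frac{145153711}{18458} \approx -7864.0$)
$\left(h + X{\left(-28 \right)}\right) \left(13796 + \left(47 + x{\left(-5 \right)}\right)^{2}\right) = \left(- \frac{145153711}{18458} - 40\right) \left(13796 + \left(47 - 4 \sqrt{-5}\right)^{2}\right) = \left(- \frac{145153711}{18458} - 40\right) \left(13796 + \left(47 - 4 i \sqrt{5}\right)^{2}\right) = - \frac{145892031 \left(13796 + \left(47 - 4 i \sqrt{5}\right)^{2}\right)}{18458} = - \frac{1006363229838}{9229} - \frac{145892031 \left(47 - 4 i \sqrt{5}\right)^{2}}{18458}$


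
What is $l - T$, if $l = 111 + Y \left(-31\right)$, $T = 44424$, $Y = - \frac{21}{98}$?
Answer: $- \frac{620289}{14} \approx -44306.0$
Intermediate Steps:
$Y = - \frac{3}{14}$ ($Y = \left(-21\right) \frac{1}{98} = - \frac{3}{14} \approx -0.21429$)
$l = \frac{1647}{14}$ ($l = 111 - - \frac{93}{14} = 111 + \frac{93}{14} = \frac{1647}{14} \approx 117.64$)
$l - T = \frac{1647}{14} - 44424 = - \frac{620289}{14}$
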